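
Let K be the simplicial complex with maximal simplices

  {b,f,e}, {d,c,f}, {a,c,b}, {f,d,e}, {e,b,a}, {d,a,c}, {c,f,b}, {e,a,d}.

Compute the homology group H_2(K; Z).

We work with the vertex ordering a < b < c < d < e < f. The simplices of K, each written with vertices in increasing order, are:

  0-simplices (6): a, b, c, d, e, f
  1-simplices (12): ab, ac, ad, ae, bc, be, bf, cd, cf, de, df, ef
  2-simplices (8): abc, abe, acd, ade, bcf, bef, cdf, def

giving chain groups C_0 ≅ Z^6, C_1 ≅ Z^12, C_2 ≅ Z^8.

∂_1: C_1 → C_0 sends each edge [p,q] (with p < q) to q − p.
The 6×12 boundary matrix has rank 5 and Smith normal form diag(1,1,1,1,1).

Boundary ∂_2: C_2 → C_1 acts by ∂[p,q,r] = [q,r] − [p,r] + [p,q]. For instance
  ∂abe = be − ae + ab,
  ∂cdf = df − cf + cd.
The 12×8 boundary matrix has rank 7 and Smith normal form diag(1,1,1,1,1,1,1).

Computing H_k = (kernel of ∂_k) / (image of ∂_{k+1}):

  H_2: rank ker ∂_2 − rank ∂_3 = (8 − 7) − 0 = 1, and there is no ∂_3, so H_2 = Z.

H_2 ≅ Z.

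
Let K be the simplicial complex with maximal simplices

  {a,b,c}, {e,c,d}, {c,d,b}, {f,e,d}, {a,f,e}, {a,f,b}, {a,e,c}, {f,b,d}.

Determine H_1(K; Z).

H_1 = 0.

Fix the vertex order a < b < c < d < e < f and write every simplex with vertices in increasing order. Then dim K = 2 and the simplices of K are:

  0-simplices (6): a, b, c, d, e, f
  1-simplices (12): ab, ac, ae, af, bc, bd, bf, cd, ce, de, df, ef
  2-simplices (8): abc, abf, ace, aef, bcd, bdf, cde, def

giving chain groups C_0 ≅ Z^6, C_1 ≅ Z^12, C_2 ≅ Z^8.

∂_1: C_1 → C_0 maps an edge to its endpoints' difference, ∂[p,q] = q − p.
This gives a 6×12 integer matrix of rank 5; reducing to Smith normal form yields diagonal entries (1,1,1,1,1).

∂_2: C_2 → C_1 maps a triangle to the signed sum of its edges. For instance
  ∂ace = ce − ae + ac,
  ∂bcd = cd − bd + bc.
The resulting 12×8 matrix has rank 7, and its Smith normal form has invariant factors (1,1,1,1,1,1,1).

From H_k ≅ ker(∂_k) / im(∂_{k+1}) we obtain:

  H_1: rank ker ∂_1 − rank ∂_2 = (12 − 5) − 7 = 0, and the invariant factors of ∂_2 are all 1, so H_1 ≅ 0.

(K is a triangulation of the 2-sphere S^2.)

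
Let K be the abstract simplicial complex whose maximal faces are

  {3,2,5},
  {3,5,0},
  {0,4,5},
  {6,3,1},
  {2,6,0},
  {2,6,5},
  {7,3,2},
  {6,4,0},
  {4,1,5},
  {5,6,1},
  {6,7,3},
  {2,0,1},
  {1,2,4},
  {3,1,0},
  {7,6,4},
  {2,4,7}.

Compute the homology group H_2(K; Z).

Order the vertices as 0 < 1 < 2 < 3 < 4 < 5 < 6 < 7. Listing each simplex with vertices in this order, K has dimension 2 with simplices:

  0-simplices (8): [0], [1], [2], [3], [4], [5], [6], [7]
  1-simplices (24): (24 of them)
  2-simplices (16): [0,1,2], [0,1,3], [0,2,6], [0,3,5], [0,4,5], [0,4,6], [1,2,4], [1,3,6], [1,4,5], [1,5,6], [2,3,5], [2,3,7], [2,4,7], [2,5,6], [3,6,7], [4,6,7]

giving chain groups C_0 ≅ Z^8, C_1 ≅ Z^24, C_2 ≅ Z^16.

The boundary map ∂_1: C_1 → C_0 maps an edge to its endpoints' difference, ∂[p,q] = q − p. For instance
  ∂[1,6] = [6] − [1].
The 8×24 boundary matrix has rank 7 and Smith normal form diag(1,1,1,1,1,1,1).

Boundary ∂_2: C_2 → C_1 sends each 2-simplex [p,q,r] to [q,r] − [p,r] + [p,q]. For instance
  ∂[0,2,6] = [2,6] − [0,6] + [0,2],
  ∂[1,4,5] = [4,5] − [1,5] + [1,4].
The 24×16 boundary matrix has rank 15 and Smith normal form diag(1,1,1,1,1,1,1,1,1,1,1,1,1,1,1).

From H_k ≅ ker(∂_k) / im(∂_{k+1}) we obtain:

  H_2: rank ker ∂_2 − rank ∂_3 = (16 − 15) − 0 = 1, and there is no ∂_3, so H_2 = Z.

(K is a triangulation of the torus T^2.)

H_2 = Z.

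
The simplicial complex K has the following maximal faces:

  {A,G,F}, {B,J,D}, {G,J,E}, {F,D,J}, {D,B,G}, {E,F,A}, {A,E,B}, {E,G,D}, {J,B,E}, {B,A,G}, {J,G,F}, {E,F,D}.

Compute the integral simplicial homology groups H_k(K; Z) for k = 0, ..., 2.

H_0 ≅ Z,  H_1 ≅ Z/2,  H_2 = 0.

We work with the vertex ordering A < B < D < E < F < G < J. The simplices of K, each written with vertices in increasing order, are:

  0-simplices (7): A, B, D, E, F, G, J
  1-simplices (18): AB, AE, AF, AG, BD, BE, BG, BJ, DE, DF, DG, DJ, EF, EG, EJ, FG, FJ, GJ
  2-simplices (12): ABE, ABG, AEF, AFG, BDG, BDJ, BEJ, DEF, DEG, DFJ, EGJ, FGJ

Hence C_0 ≅ Z^7, C_1 ≅ Z^18, C_2 ≅ Z^12.

The boundary map ∂_1: C_1 → C_0 maps an edge to its endpoints' difference, ∂[p,q] = q − p.
As a 7×18 matrix over Z this has rank 6, with invariant factors (1,1,1,1,1,1).

Boundary ∂_2: C_2 → C_1 sends each 2-simplex [p,q,r] to [q,r] − [p,r] + [p,q]. For instance
  ∂EGJ = GJ − EJ + EG,
  ∂DEF = EF − DF + DE.
The 18×12 boundary matrix has rank 12 and Smith normal form diag(1,1,1,1,1,1,1,1,1,1,1,2).

From H_k ≅ ker(∂_k) / im(∂_{k+1}) we obtain:

  H_0: rank C_0 − rank ∂_1 = 7 − 6 = 1, and the invariant factors of ∂_1 are all 1, so H_0 = Z.
  H_1: rank ker ∂_1 − rank ∂_2 = (18 − 6) − 12 = 0, and ∂_2 has invariant factor 2 > 1, so H_1 = Z/2.
  H_2: rank ker ∂_2 − rank ∂_3 = (12 − 12) − 0 = 0, and there is no ∂_3, so H_2 = 0.

(K is a triangulation of the real projective plane RP^2.)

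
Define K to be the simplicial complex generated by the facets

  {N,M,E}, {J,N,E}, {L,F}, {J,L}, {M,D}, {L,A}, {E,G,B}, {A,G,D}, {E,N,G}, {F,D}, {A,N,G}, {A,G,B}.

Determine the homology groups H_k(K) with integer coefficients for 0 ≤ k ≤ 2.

H_0 = Z,  H_1 = Z^3,  H_2 = 0.

We work with the vertex ordering A < B < D < E < F < G < J < L < M < N. The simplices of K, each written with vertices in increasing order, are:

  0-simplices (10): A, B, D, E, F, G, J, L, M, N
  1-simplices (19): AB, AD, AG, AL, AN, BE, BG, DF, DG, DM, EG, EJ, EM, EN, FL, GN, JL, JN, MN
  2-simplices (7): ABG, ADG, AGN, BEG, EGN, EJN, EMN

Hence C_0 ≅ Z^10, C_1 ≅ Z^19, C_2 ≅ Z^7.

The boundary map ∂_1: C_1 → C_0 maps an edge to its endpoints' difference, ∂[p,q] = q − p.
The 10×19 boundary matrix has rank 9 and Smith normal form diag(1,1,1,1,1,1,1,1,1).

The boundary map ∂_2: C_2 → C_1 acts by ∂[p,q,r] = [q,r] − [p,r] + [p,q]. For instance
  ∂AGN = GN − AN + AG,
  ∂EJN = JN − EN + EJ.
This gives a 19×7 integer matrix of rank 7; reducing to Smith normal form yields diagonal entries (1,1,1,1,1,1,1).

Reading off H_k = ker ∂_k / im ∂_{k+1}:

  H_0: rank C_0 − rank ∂_1 = 10 − 9 = 1, and the invariant factors of ∂_1 are all 1, so H_0 ≅ Z.
  H_1: rank ker ∂_1 − rank ∂_2 = (19 − 9) − 7 = 3, and the invariant factors of ∂_2 are all 1, so H_1 ≅ Z^3.
  H_2: rank ker ∂_2 − rank ∂_3 = (7 − 7) − 0 = 0, and there is no ∂_3, so H_2 ≅ 0.

As a check, the Euler characteristic is 10 − 19 + 7 = -2, which agrees with 1 − 3 + 0 = -2.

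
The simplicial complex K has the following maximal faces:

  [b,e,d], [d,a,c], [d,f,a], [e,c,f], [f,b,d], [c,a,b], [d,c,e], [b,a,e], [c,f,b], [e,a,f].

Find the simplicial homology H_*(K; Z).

H_0 = Z,  H_1 = Z/2Z,  H_2 = 0.

K has 6 vertices, 15 edges, 10 triangles.
rank ∂_0 = 0, rank ∂_1 = 5 ⇒ b_0 = 6 − 0 − 5 = 1; all invariant factors of ∂_1 are 1 so no torsion. So H_0 = Z.
rank ∂_1 = 5, rank ∂_2 = 10 ⇒ b_1 = 15 − 5 − 10 = 0; ∂_2 has invariant factor(s) [2] giving torsion. So H_1 = Z/2Z.
rank ∂_2 = 10, rank ∂_3 = 0 ⇒ b_2 = 10 − 10 − 0 = 0. So H_2 = 0.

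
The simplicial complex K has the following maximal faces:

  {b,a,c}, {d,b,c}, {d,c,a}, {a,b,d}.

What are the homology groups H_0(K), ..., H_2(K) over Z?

K has 4 vertices, 6 edges, 4 triangles.
rank ∂_0 = 0, rank ∂_1 = 3 ⇒ b_0 = 4 − 0 − 3 = 1; all invariant factors of ∂_1 are 1 so no torsion. So H_0 = Z.
rank ∂_1 = 3, rank ∂_2 = 3 ⇒ b_1 = 6 − 3 − 3 = 0; all invariant factors of ∂_2 are 1 so no torsion. So H_1 = 0.
rank ∂_2 = 3, rank ∂_3 = 0 ⇒ b_2 = 4 − 3 − 0 = 1. So H_2 = Z.

H_0 = Z,  H_1 = 0,  H_2 = Z.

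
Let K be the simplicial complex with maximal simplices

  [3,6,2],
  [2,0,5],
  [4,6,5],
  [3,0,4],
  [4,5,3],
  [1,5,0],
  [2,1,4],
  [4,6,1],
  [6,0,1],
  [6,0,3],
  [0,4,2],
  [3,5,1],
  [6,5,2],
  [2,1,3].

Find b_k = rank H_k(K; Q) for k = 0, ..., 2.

b_0 = 1, b_1 = 2, b_2 = 1.

Take the total order 0 < 1 < 2 < 3 < 4 < 5 < 6 on the vertex set. Then K (dimension 2) consists of the simplices:

  0-simplices (7): [0], [1], [2], [3], [4], [5], [6]
  1-simplices (21): [0,1], [0,2], [0,3], [0,4], [0,5], [0,6], [1,2], [1,3], [1,4], [1,5], [1,6], [2,3], [2,4], [2,5], [2,6], [3,4], [3,5], [3,6], [4,5], [4,6], [5,6]
  2-simplices (14): [0,1,5], [0,1,6], [0,2,4], [0,2,5], [0,3,4], [0,3,6], [1,2,3], [1,2,4], [1,3,5], [1,4,6], [2,3,6], [2,5,6], [3,4,5], [4,5,6]

so the chain groups are C_0 ≅ Z^7, C_1 ≅ Z^21, C_2 ≅ Z^14.

∂_1: C_1 → C_0 is given by ∂[p,q] = [q] − [p].
This gives a 7×21 integer matrix of rank 6; reducing to Smith normal form yields diagonal entries (1,1,1,1,1,1).

∂_2: C_2 → C_1 maps a triangle to the signed sum of its edges. For instance
  ∂[0,1,5] = [1,5] − [0,5] + [0,1],
  ∂[0,2,5] = [2,5] − [0,5] + [0,2].
This gives a 21×14 integer matrix of rank 13; reducing to Smith normal form yields diagonal entries (1,1,1,1,1,1,1,1,1,1,1,1,1).

Now H_k = ker ∂_k / im ∂_{k+1}, so:

  H_0: rank C_0 − rank ∂_1 = 7 − 6 = 1, and the invariant factors of ∂_1 are all 1, so H_0 = Z.
  H_1: rank ker ∂_1 − rank ∂_2 = (21 − 6) − 13 = 2, and the invariant factors of ∂_2 are all 1, so H_1 = Z^2.
  H_2: rank ker ∂_2 − rank ∂_3 = (14 − 13) − 0 = 1, and there is no ∂_3, so H_2 = Z.

Hence the Betti numbers are b_0 = 1, b_1 = 2, b_2 = 1.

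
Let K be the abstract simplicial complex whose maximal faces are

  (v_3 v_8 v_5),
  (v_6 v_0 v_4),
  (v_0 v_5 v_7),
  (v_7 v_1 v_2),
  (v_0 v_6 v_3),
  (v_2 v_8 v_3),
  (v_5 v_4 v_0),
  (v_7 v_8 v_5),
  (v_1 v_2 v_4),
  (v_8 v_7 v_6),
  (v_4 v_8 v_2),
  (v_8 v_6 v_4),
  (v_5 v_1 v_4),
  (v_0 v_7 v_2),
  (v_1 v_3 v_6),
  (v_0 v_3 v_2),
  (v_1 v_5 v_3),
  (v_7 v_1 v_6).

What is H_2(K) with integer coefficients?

H_2 ≅ Z.

Fix the vertex order v_0 < v_1 < v_2 < v_3 < v_4 < v_5 < v_6 < v_7 < v_8 and write every simplex with vertices in increasing order. Then dim K = 2 and the simplices of K are:

  0-simplices (9): [v_0], [v_1], [v_2], [v_3], [v_4], [v_5], [v_6], [v_7], [v_8]
  1-simplices (27): (27 of them)
  2-simplices (18): (18 of them)

so the chain groups are C_0 ≅ Z^9, C_1 ≅ Z^27, C_2 ≅ Z^18.

The boundary map ∂_1: C_1 → C_0 is given by ∂[p,q] = [q] − [p]. For instance
  ∂[v_5,v_7] = [v_7] − [v_5].
As a 9×27 matrix over Z this has rank 8, with invariant factors (1,1,1,1,1,1,1,1).

Boundary ∂_2: C_2 → C_1 sends each 2-simplex [p,q,r] to [q,r] − [p,r] + [p,q]. For instance
  ∂[v_1,v_2,v_4] = [v_2,v_4] − [v_1,v_4] + [v_1,v_2],
  ∂[v_4,v_6,v_8] = [v_6,v_8] − [v_4,v_8] + [v_4,v_6].
This gives a 27×18 integer matrix of rank 17; reducing to Smith normal form yields diagonal entries (1,1,1,1,1,1,1,1,1,1,1,1,1,1,1,1,1).

Now H_k = ker ∂_k / im ∂_{k+1}, so:

  H_2: rank ker ∂_2 − rank ∂_3 = (18 − 17) − 0 = 1, and there is no ∂_3, so H_2 = Z.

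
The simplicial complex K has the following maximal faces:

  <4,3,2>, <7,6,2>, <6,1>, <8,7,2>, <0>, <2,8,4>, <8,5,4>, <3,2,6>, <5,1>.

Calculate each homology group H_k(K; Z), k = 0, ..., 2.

Order the vertices as 0 < 1 < 2 < 3 < 4 < 5 < 6 < 7 < 8. Listing each simplex with vertices in this order, K has dimension 2 with simplices:

  0-simplices (9): [0], [1], [2], [3], [4], [5], [6], [7], [8]
  1-simplices (14): [1,5], [1,6], [2,3], [2,4], [2,6], [2,7], [2,8], [3,4], [3,6], [4,5], [4,8], [5,8], [6,7], [7,8]
  2-simplices (6): [2,3,4], [2,3,6], [2,4,8], [2,6,7], [2,7,8], [4,5,8]

Hence C_0 ≅ Z^9, C_1 ≅ Z^14, C_2 ≅ Z^6.

Boundary ∂_1: C_1 → C_0 sends each edge [p,q] (with p < q) to q − p. For instance
  ∂[7,8] = [8] − [7].
This gives a 9×14 integer matrix of rank 7; reducing to Smith normal form yields diagonal entries (1,1,1,1,1,1,1).

∂_2: C_2 → C_1 sends each 2-simplex [p,q,r] to [q,r] − [p,r] + [p,q]. For instance
  ∂[4,5,8] = [5,8] − [4,8] + [4,5],
  ∂[2,6,7] = [6,7] − [2,7] + [2,6].
The resulting 14×6 matrix has rank 6, and its Smith normal form has invariant factors (1,1,1,1,1,1).

Computing H_k = (kernel of ∂_k) / (image of ∂_{k+1}):

  H_0: rank C_0 − rank ∂_1 = 9 − 7 = 2, and the invariant factors of ∂_1 are all 1, so H_0 = Z^2.
  H_1: rank ker ∂_1 − rank ∂_2 = (14 − 7) − 6 = 1, and the invariant factors of ∂_2 are all 1, so H_1 = Z.
  H_2: rank ker ∂_2 − rank ∂_3 = (6 − 6) − 0 = 0, and there is no ∂_3, so H_2 = 0.

H_0 ≅ Z^2,  H_1 ≅ Z,  H_2 = 0.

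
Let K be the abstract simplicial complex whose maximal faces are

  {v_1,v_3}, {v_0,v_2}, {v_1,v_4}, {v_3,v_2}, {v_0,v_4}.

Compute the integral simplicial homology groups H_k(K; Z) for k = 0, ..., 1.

K has 5 vertices, 5 edges.
rank ∂_0 = 0, rank ∂_1 = 4 ⇒ b_0 = 5 − 0 − 4 = 1; all invariant factors of ∂_1 are 1 so no torsion. So H_0 ≅ Z.
rank ∂_1 = 4, rank ∂_2 = 0 ⇒ b_1 = 5 − 4 − 0 = 1. So H_1 ≅ Z.

H_0 ≅ Z,  H_1 ≅ Z.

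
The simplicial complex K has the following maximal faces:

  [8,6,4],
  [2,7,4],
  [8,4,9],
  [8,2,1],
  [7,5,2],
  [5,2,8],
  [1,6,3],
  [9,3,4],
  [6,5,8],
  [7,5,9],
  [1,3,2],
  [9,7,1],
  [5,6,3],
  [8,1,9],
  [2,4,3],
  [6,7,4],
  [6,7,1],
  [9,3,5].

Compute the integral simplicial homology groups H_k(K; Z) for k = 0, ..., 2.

Order the vertices as 1 < 2 < 3 < 4 < 5 < 6 < 7 < 8 < 9. Listing each simplex with vertices in this order, K has dimension 2 with simplices:

  0-simplices (9): [1], [2], [3], [4], [5], [6], [7], [8], [9]
  1-simplices (27): (27 of them)
  2-simplices (18): [1,2,3], [1,2,8], [1,3,6], [1,6,7], [1,7,9], [1,8,9], [2,3,4], [2,4,7], [2,5,7], [2,5,8], [3,4,9], [3,5,6], [3,5,9], [4,6,7], [4,6,8], [4,8,9], [5,6,8], [5,7,9]

giving chain groups C_0 ≅ Z^9, C_1 ≅ Z^27, C_2 ≅ Z^18.

∂_1: C_1 → C_0 maps an edge to its endpoints' difference, ∂[p,q] = q − p.
The resulting 9×27 matrix has rank 8, and its Smith normal form has invariant factors (1,1,1,1,1,1,1,1).

Boundary ∂_2: C_2 → C_1 acts by ∂[p,q,r] = [q,r] − [p,r] + [p,q]. For instance
  ∂[2,4,7] = [4,7] − [2,7] + [2,4],
  ∂[5,7,9] = [7,9] − [5,9] + [5,7].
The resulting 27×18 matrix has rank 17, and its Smith normal form has invariant factors (1,1,1,1,1,1,1,1,1,1,1,1,1,1,1,1,1).

Reading off H_k = ker ∂_k / im ∂_{k+1}:

  H_0: rank C_0 − rank ∂_1 = 9 − 8 = 1, and the invariant factors of ∂_1 are all 1, so H_0 ≅ Z.
  H_1: rank ker ∂_1 − rank ∂_2 = (27 − 8) − 17 = 2, and the invariant factors of ∂_2 are all 1, so H_1 ≅ Z^2.
  H_2: rank ker ∂_2 − rank ∂_3 = (18 − 17) − 0 = 1, and there is no ∂_3, so H_2 ≅ Z.

As a check, the Euler characteristic is 9 − 27 + 18 = 0, which agrees with 1 − 2 + 1 = 0.

H_0 = Z,  H_1 = Z^2,  H_2 = Z.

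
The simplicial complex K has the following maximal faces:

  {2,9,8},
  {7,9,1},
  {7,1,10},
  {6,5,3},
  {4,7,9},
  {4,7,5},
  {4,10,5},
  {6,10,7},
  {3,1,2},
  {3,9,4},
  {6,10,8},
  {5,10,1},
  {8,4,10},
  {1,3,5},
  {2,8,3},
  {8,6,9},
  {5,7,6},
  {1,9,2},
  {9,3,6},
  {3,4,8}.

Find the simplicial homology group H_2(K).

H_2 = 0.

Take the total order 1 < 2 < 3 < 4 < 5 < 6 < 7 < 8 < 9 < 10 on the vertex set. Then K (dimension 2) consists of the simplices:

  0-simplices (10): [1], [2], [3], [4], [5], [6], [7], [8], [9], [10]
  1-simplices (30): (30 of them)
  2-simplices (20): (20 of them)

so the chain groups are C_0 ≅ Z^10, C_1 ≅ Z^30, C_2 ≅ Z^20.

∂_1: C_1 → C_0 sends each edge [p,q] (with p < q) to q − p. For instance
  ∂[4,9] = [9] − [4].
The resulting 10×30 matrix has rank 9, and its Smith normal form has invariant factors (1,1,1,1,1,1,1,1,1).

∂_2: C_2 → C_1 acts by ∂[p,q,r] = [q,r] − [p,r] + [p,q]. For instance
  ∂[6,8,9] = [8,9] − [6,9] + [6,8],
  ∂[4,5,10] = [5,10] − [4,10] + [4,5].
The 30×20 boundary matrix has rank 20 and Smith normal form diag(1,1,1,1,1,1,1,1,1,1,1,1,1,1,1,1,1,1,1,2).

Now H_k = ker ∂_k / im ∂_{k+1}, so:

  H_2: rank ker ∂_2 − rank ∂_3 = (20 − 20) − 0 = 0, and there is no ∂_3, so H_2 = 0.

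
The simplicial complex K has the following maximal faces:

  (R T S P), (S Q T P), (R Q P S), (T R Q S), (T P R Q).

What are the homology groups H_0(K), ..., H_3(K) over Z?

H_0 ≅ Z,  H_1 = 0,  H_2 = 0,  H_3 ≅ Z.

We work with the vertex ordering P < Q < R < S < T. The simplices of K, each written with vertices in increasing order, are:

  0-simplices (5): P, Q, R, S, T
  1-simplices (10): PQ, PR, PS, PT, QR, QS, QT, RS, RT, ST
  2-simplices (10): PQR, PQS, PQT, PRS, PRT, PST, QRS, QRT, QST, RST
  3-simplices (5): PQRS, PQRT, PQST, PRST, QRST

so the chain groups are C_0 ≅ Z^5, C_1 ≅ Z^10, C_2 ≅ Z^10, C_3 ≅ Z^5.

The boundary map ∂_1: C_1 → C_0 is given by ∂[p,q] = [q] − [p].
This gives a 5×10 integer matrix of rank 4; reducing to Smith normal form yields diagonal entries (1,1,1,1).

Boundary ∂_2: C_2 → C_1 maps a triangle to the signed sum of its edges. For instance
  ∂RST = ST − RT + RS,
  ∂PQS = QS − PS + PQ.
As a 10×10 matrix over Z this has rank 6, with invariant factors (1,1,1,1,1,1).

The boundary map ∂_3: C_3 → C_2 sends each 3-simplex σ to the alternating sum Σ_i (−1)^i (σ with its i-th vertex removed). For instance
  ∂PRST = RST − PST + PRT − PRS,
  ∂QRST = RST − QST + QRT − QRS.
This gives a 10×5 integer matrix of rank 4; reducing to Smith normal form yields diagonal entries (1,1,1,1).

Computing H_k = (kernel of ∂_k) / (image of ∂_{k+1}):

  H_0: rank C_0 − rank ∂_1 = 5 − 4 = 1, and the invariant factors of ∂_1 are all 1, so H_0 = Z.
  H_1: rank ker ∂_1 − rank ∂_2 = (10 − 4) − 6 = 0, and the invariant factors of ∂_2 are all 1, so H_1 = 0.
  H_2: rank ker ∂_2 − rank ∂_3 = (10 − 6) − 4 = 0, and the invariant factors of ∂_3 are all 1, so H_2 = 0.
  H_3: rank ker ∂_3 − rank ∂_4 = (5 − 4) − 0 = 1, and there is no ∂_4, so H_3 = Z.

(K is a triangulation of the 3-sphere S^3.)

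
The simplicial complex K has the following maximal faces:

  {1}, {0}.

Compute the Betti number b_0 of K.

b_0 = 2.

We work with the vertex ordering 0 < 1. The simplices of K, each written with vertices in increasing order, are:

  0-simplices (2): [0], [1]

so the chain groups are C_0 ≅ Z^2.

From H_k ≅ ker(∂_k) / im(∂_{k+1}) we obtain:

  H_0: rank C_0 − rank ∂_1 = 2 − 0 = 2, and there is no ∂_1, so H_0 = Z^2.

Hence the Betti numbers are b_0 = 2.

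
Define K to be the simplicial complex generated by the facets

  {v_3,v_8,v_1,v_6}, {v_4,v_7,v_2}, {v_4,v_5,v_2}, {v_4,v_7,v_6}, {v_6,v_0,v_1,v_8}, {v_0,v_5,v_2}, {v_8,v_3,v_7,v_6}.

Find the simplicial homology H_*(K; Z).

K has 9 vertices, 20 edges, 14 triangles, 3 3-simplices.
rank ∂_0 = 0, rank ∂_1 = 8 ⇒ b_0 = 9 − 0 − 8 = 1; all invariant factors of ∂_1 are 1 so no torsion. So H_0 ≅ Z.
rank ∂_1 = 8, rank ∂_2 = 11 ⇒ b_1 = 20 − 8 − 11 = 1; all invariant factors of ∂_2 are 1 so no torsion. So H_1 ≅ Z.
rank ∂_2 = 11, rank ∂_3 = 3 ⇒ b_2 = 14 − 11 − 3 = 0; all invariant factors of ∂_3 are 1 so no torsion. So H_2 ≅ 0.
rank ∂_3 = 3, rank ∂_4 = 0 ⇒ b_3 = 3 − 3 − 0 = 0. So H_3 ≅ 0.

H_0 = Z,  H_1 = Z,  H_2 = 0,  H_3 = 0.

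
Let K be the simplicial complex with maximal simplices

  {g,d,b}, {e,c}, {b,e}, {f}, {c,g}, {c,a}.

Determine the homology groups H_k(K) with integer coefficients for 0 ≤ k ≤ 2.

Take the total order a < b < c < d < e < f < g on the vertex set. Then K (dimension 2) consists of the simplices:

  0-simplices (7): a, b, c, d, e, f, g
  1-simplices (7): ac, bd, be, bg, ce, cg, dg
  2-simplices (1): bdg

so the chain groups are C_0 ≅ Z^7, C_1 ≅ Z^7, C_2 ≅ Z^1.

The boundary map ∂_1: C_1 → C_0 sends each edge [p,q] (with p < q) to q − p. For instance
  ∂bg = g − b.
The 7×7 boundary matrix has rank 5 and Smith normal form diag(1,1,1,1,1).

The boundary map ∂_2: C_2 → C_1 sends each 2-simplex [p,q,r] to [q,r] − [p,r] + [p,q]. For instance
  ∂bdg = dg − bg + bd.
This gives a 7×1 integer matrix of rank 1; reducing to Smith normal form yields diagonal entries (1).

Now H_k = ker ∂_k / im ∂_{k+1}, so:

  H_0: rank C_0 − rank ∂_1 = 7 − 5 = 2, and the invariant factors of ∂_1 are all 1, so H_0 ≅ Z^2.
  H_1: rank ker ∂_1 − rank ∂_2 = (7 − 5) − 1 = 1, and the invariant factors of ∂_2 are all 1, so H_1 ≅ Z.
  H_2: rank ker ∂_2 − rank ∂_3 = (1 − 1) − 0 = 0, and there is no ∂_3, so H_2 ≅ 0.

As a check, the Euler characteristic is 7 − 7 + 1 = 1, which agrees with 2 − 1 + 0 = 1.

H_0 = Z^2,  H_1 = Z,  H_2 = 0.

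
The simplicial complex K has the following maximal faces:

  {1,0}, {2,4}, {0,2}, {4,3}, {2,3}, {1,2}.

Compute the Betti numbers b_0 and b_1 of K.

b_0 = 1, b_1 = 2.

Take the total order 0 < 1 < 2 < 3 < 4 on the vertex set. Then K (dimension 1) consists of the simplices:

  0-simplices (5): [0], [1], [2], [3], [4]
  1-simplices (6): [0,1], [0,2], [1,2], [2,3], [2,4], [3,4]

so the chain groups are C_0 ≅ Z^5, C_1 ≅ Z^6.

The boundary map ∂_1: C_1 → C_0 is given by ∂[p,q] = [q] − [p].
The 5×6 boundary matrix has rank 4 and Smith normal form diag(1,1,1,1).

Computing H_k = (kernel of ∂_k) / (image of ∂_{k+1}):

  H_0: rank C_0 − rank ∂_1 = 5 − 4 = 1, and the invariant factors of ∂_1 are all 1, so H_0 ≅ Z.
  H_1: rank ker ∂_1 − rank ∂_2 = (6 − 4) − 0 = 2, and there is no ∂_2, so H_1 ≅ Z^2.

(K is a triangulation of a wedge of 2 circles.)

Hence the Betti numbers are b_0 = 1, b_1 = 2.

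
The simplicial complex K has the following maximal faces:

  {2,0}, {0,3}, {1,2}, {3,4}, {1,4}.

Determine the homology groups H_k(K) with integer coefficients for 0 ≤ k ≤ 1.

Fix the vertex order 0 < 1 < 2 < 3 < 4 and write every simplex with vertices in increasing order. Then dim K = 1 and the simplices of K are:

  0-simplices (5): [0], [1], [2], [3], [4]
  1-simplices (5): [0,2], [0,3], [1,2], [1,4], [3,4]

giving chain groups C_0 ≅ Z^5, C_1 ≅ Z^5.

∂_1: C_1 → C_0 maps an edge to its endpoints' difference, ∂[p,q] = q − p. For instance
  ∂[0,3] = [3] − [0].
This gives a 5×5 integer matrix of rank 4; reducing to Smith normal form yields diagonal entries (1,1,1,1).

From H_k ≅ ker(∂_k) / im(∂_{k+1}) we obtain:

  H_0: rank C_0 − rank ∂_1 = 5 − 4 = 1, and the invariant factors of ∂_1 are all 1, so H_0 ≅ Z.
  H_1: rank ker ∂_1 − rank ∂_2 = (5 − 4) − 0 = 1, and there is no ∂_2, so H_1 ≅ Z.

H_0 ≅ Z,  H_1 ≅ Z.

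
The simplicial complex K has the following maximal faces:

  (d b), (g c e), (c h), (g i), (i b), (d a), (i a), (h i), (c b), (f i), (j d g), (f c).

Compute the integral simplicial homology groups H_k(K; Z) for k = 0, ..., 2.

H_0 ≅ Z,  H_1 ≅ Z^5,  H_2 = 0.

Take the total order a < b < c < d < e < f < g < h < i < j on the vertex set. Then K (dimension 2) consists of the simplices:

  0-simplices (10): a, b, c, d, e, f, g, h, i, j
  1-simplices (16): ad, ai, bc, bd, bi, ce, cf, cg, ch, dg, dj, eg, fi, gi, gj, hi
  2-simplices (2): ceg, dgj

giving chain groups C_0 ≅ Z^10, C_1 ≅ Z^16, C_2 ≅ Z^2.

Boundary ∂_1: C_1 → C_0 maps an edge to its endpoints' difference, ∂[p,q] = q − p.
The 10×16 boundary matrix has rank 9 and Smith normal form diag(1,1,1,1,1,1,1,1,1).

The boundary map ∂_2: C_2 → C_1 sends each 2-simplex [p,q,r] to [q,r] − [p,r] + [p,q]. For instance
  ∂ceg = eg − cg + ce,
  ∂dgj = gj − dj + dg.
The 16×2 boundary matrix has rank 2 and Smith normal form diag(1,1).

Reading off H_k = ker ∂_k / im ∂_{k+1}:

  H_0: rank C_0 − rank ∂_1 = 10 − 9 = 1, and the invariant factors of ∂_1 are all 1, so H_0 ≅ Z.
  H_1: rank ker ∂_1 − rank ∂_2 = (16 − 9) − 2 = 5, and the invariant factors of ∂_2 are all 1, so H_1 ≅ Z^5.
  H_2: rank ker ∂_2 − rank ∂_3 = (2 − 2) − 0 = 0, and there is no ∂_3, so H_2 ≅ 0.

As a check, the Euler characteristic is 10 − 16 + 2 = -4, which agrees with 1 − 5 + 0 = -4.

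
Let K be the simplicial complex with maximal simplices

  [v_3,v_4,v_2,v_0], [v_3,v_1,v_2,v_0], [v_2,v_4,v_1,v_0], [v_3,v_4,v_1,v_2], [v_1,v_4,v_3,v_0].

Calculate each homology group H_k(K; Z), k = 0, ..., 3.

H_0 = Z,  H_1 = 0,  H_2 = 0,  H_3 = Z.

Take the total order v_0 < v_1 < v_2 < v_3 < v_4 on the vertex set. Then K (dimension 3) consists of the simplices:

  0-simplices (5): [v_0], [v_1], [v_2], [v_3], [v_4]
  1-simplices (10): [v_0,v_1], [v_0,v_2], [v_0,v_3], [v_0,v_4], [v_1,v_2], [v_1,v_3], [v_1,v_4], [v_2,v_3], [v_2,v_4], [v_3,v_4]
  2-simplices (10): [v_0,v_1,v_2], [v_0,v_1,v_3], [v_0,v_1,v_4], [v_0,v_2,v_3], [v_0,v_2,v_4], [v_0,v_3,v_4], [v_1,v_2,v_3], [v_1,v_2,v_4], [v_1,v_3,v_4], [v_2,v_3,v_4]
  3-simplices (5): [v_0,v_1,v_2,v_3], [v_0,v_1,v_2,v_4], [v_0,v_1,v_3,v_4], [v_0,v_2,v_3,v_4], [v_1,v_2,v_3,v_4]

giving chain groups C_0 ≅ Z^5, C_1 ≅ Z^10, C_2 ≅ Z^10, C_3 ≅ Z^5.

∂_1: C_1 → C_0 is given by ∂[p,q] = [q] − [p].
The 5×10 boundary matrix has rank 4 and Smith normal form diag(1,1,1,1).

∂_2: C_2 → C_1 acts by ∂[p,q,r] = [q,r] − [p,r] + [p,q]. For instance
  ∂[v_1,v_3,v_4] = [v_3,v_4] − [v_1,v_4] + [v_1,v_3],
  ∂[v_0,v_1,v_3] = [v_1,v_3] − [v_0,v_3] + [v_0,v_1].
This gives a 10×10 integer matrix of rank 6; reducing to Smith normal form yields diagonal entries (1,1,1,1,1,1).

The boundary map ∂_3: C_3 → C_2 sends each 3-simplex σ to the alternating sum Σ_i (−1)^i (σ with its i-th vertex removed). For instance
  ∂[v_1,v_2,v_3,v_4] = [v_2,v_3,v_4] − [v_1,v_3,v_4] + [v_1,v_2,v_4] − [v_1,v_2,v_3],
  ∂[v_0,v_2,v_3,v_4] = [v_2,v_3,v_4] − [v_0,v_3,v_4] + [v_0,v_2,v_4] − [v_0,v_2,v_3].
This gives a 10×5 integer matrix of rank 4; reducing to Smith normal form yields diagonal entries (1,1,1,1).

From H_k ≅ ker(∂_k) / im(∂_{k+1}) we obtain:

  H_0: rank C_0 − rank ∂_1 = 5 − 4 = 1, and the invariant factors of ∂_1 are all 1, so H_0 ≅ Z.
  H_1: rank ker ∂_1 − rank ∂_2 = (10 − 4) − 6 = 0, and the invariant factors of ∂_2 are all 1, so H_1 ≅ 0.
  H_2: rank ker ∂_2 − rank ∂_3 = (10 − 6) − 4 = 0, and the invariant factors of ∂_3 are all 1, so H_2 ≅ 0.
  H_3: rank ker ∂_3 − rank ∂_4 = (5 − 4) − 0 = 1, and there is no ∂_4, so H_3 ≅ Z.

(K is a triangulation of the 3-sphere S^3.)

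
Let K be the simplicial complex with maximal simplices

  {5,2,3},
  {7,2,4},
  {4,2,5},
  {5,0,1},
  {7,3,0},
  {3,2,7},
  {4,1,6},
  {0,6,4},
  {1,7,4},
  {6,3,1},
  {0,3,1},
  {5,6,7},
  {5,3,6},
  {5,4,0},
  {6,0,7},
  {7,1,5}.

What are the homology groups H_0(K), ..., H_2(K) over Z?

H_0 ≅ Z,  H_1 ≅ Z^2,  H_2 ≅ Z.

Order the vertices as 0 < 1 < 2 < 3 < 4 < 5 < 6 < 7. Listing each simplex with vertices in this order, K has dimension 2 with simplices:

  0-simplices (8): [0], [1], [2], [3], [4], [5], [6], [7]
  1-simplices (24): (24 of them)
  2-simplices (16): [0,1,3], [0,1,5], [0,3,7], [0,4,5], [0,4,6], [0,6,7], [1,3,6], [1,4,6], [1,4,7], [1,5,7], [2,3,5], [2,3,7], [2,4,5], [2,4,7], [3,5,6], [5,6,7]

so the chain groups are C_0 ≅ Z^8, C_1 ≅ Z^24, C_2 ≅ Z^16.

Boundary ∂_1: C_1 → C_0 sends each edge [p,q] (with p < q) to q − p.
The 8×24 boundary matrix has rank 7 and Smith normal form diag(1,1,1,1,1,1,1).

∂_2: C_2 → C_1 acts by ∂[p,q,r] = [q,r] − [p,r] + [p,q]. For instance
  ∂[0,4,6] = [4,6] − [0,6] + [0,4],
  ∂[1,3,6] = [3,6] − [1,6] + [1,3].
The resulting 24×16 matrix has rank 15, and its Smith normal form has invariant factors (1,1,1,1,1,1,1,1,1,1,1,1,1,1,1).

Reading off H_k = ker ∂_k / im ∂_{k+1}:

  H_0: rank C_0 − rank ∂_1 = 8 − 7 = 1, and the invariant factors of ∂_1 are all 1, so H_0 ≅ Z.
  H_1: rank ker ∂_1 − rank ∂_2 = (24 − 7) − 15 = 2, and the invariant factors of ∂_2 are all 1, so H_1 ≅ Z^2.
  H_2: rank ker ∂_2 − rank ∂_3 = (16 − 15) − 0 = 1, and there is no ∂_3, so H_2 ≅ Z.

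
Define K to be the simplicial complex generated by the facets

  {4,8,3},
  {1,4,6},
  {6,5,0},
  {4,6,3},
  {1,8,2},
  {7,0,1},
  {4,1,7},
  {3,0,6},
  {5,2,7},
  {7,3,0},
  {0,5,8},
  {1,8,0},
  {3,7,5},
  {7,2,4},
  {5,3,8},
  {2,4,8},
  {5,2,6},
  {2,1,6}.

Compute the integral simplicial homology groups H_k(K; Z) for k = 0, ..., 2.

Fix the vertex order 0 < 1 < 2 < 3 < 4 < 5 < 6 < 7 < 8 and write every simplex with vertices in increasing order. Then dim K = 2 and the simplices of K are:

  0-simplices (9): [0], [1], [2], [3], [4], [5], [6], [7], [8]
  1-simplices (27): (27 of them)
  2-simplices (18): [0,1,7], [0,1,8], [0,3,6], [0,3,7], [0,5,6], [0,5,8], [1,2,6], [1,2,8], [1,4,6], [1,4,7], [2,4,7], [2,4,8], [2,5,6], [2,5,7], [3,4,6], [3,4,8], [3,5,7], [3,5,8]

so the chain groups are C_0 ≅ Z^9, C_1 ≅ Z^27, C_2 ≅ Z^18.

The boundary map ∂_1: C_1 → C_0 maps an edge to its endpoints' difference, ∂[p,q] = q − p. For instance
  ∂[4,6] = [6] − [4].
The resulting 9×27 matrix has rank 8, and its Smith normal form has invariant factors (1,1,1,1,1,1,1,1).

∂_2: C_2 → C_1 maps a triangle to the signed sum of its edges. For instance
  ∂[0,1,8] = [1,8] − [0,8] + [0,1],
  ∂[0,5,8] = [5,8] − [0,8] + [0,5].
The 27×18 boundary matrix has rank 18 and Smith normal form diag(1,1,1,1,1,1,1,1,1,1,1,1,1,1,1,1,1,2).

Computing H_k = (kernel of ∂_k) / (image of ∂_{k+1}):

  H_0: rank C_0 − rank ∂_1 = 9 − 8 = 1, and the invariant factors of ∂_1 are all 1, so H_0 ≅ Z.
  H_1: rank ker ∂_1 − rank ∂_2 = (27 − 8) − 18 = 1, and ∂_2 has invariant factor 2 > 1, so H_1 ≅ Z × Z/2.
  H_2: rank ker ∂_2 − rank ∂_3 = (18 − 18) − 0 = 0, and there is no ∂_3, so H_2 ≅ 0.

As a check, the Euler characteristic is 9 − 27 + 18 = 0, which agrees with 1 − 1 + 0 = 0.

H_0 = Z,  H_1 = Z × Z/2,  H_2 = 0.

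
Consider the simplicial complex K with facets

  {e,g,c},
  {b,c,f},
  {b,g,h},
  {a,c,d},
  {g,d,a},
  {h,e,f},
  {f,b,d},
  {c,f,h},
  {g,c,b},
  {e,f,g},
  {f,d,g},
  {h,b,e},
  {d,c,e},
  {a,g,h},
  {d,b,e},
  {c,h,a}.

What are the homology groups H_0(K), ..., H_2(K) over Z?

H_0 = Z,  H_1 = Z^2,  H_2 = Z.

We work with the vertex ordering a < b < c < d < e < f < g < h. The simplices of K, each written with vertices in increasing order, are:

  0-simplices (8): a, b, c, d, e, f, g, h
  1-simplices (24): ac, ad, ag, ah, bc, bd, be, bf, bg, bh, cd, ce, cf, cg, ch, de, df, dg, ef, eg, eh, fg, fh, gh
  2-simplices (16): acd, ach, adg, agh, bcf, bcg, bde, bdf, beh, bgh, cde, ceg, cfh, dfg, efg, efh

giving chain groups C_0 ≅ Z^8, C_1 ≅ Z^24, C_2 ≅ Z^16.

Boundary ∂_1: C_1 → C_0 maps an edge to its endpoints' difference, ∂[p,q] = q − p. For instance
  ∂ag = g − a.
The 8×24 boundary matrix has rank 7 and Smith normal form diag(1,1,1,1,1,1,1).

Boundary ∂_2: C_2 → C_1 sends each 2-simplex [p,q,r] to [q,r] − [p,r] + [p,q]. For instance
  ∂acd = cd − ad + ac,
  ∂efg = fg − eg + ef.
This gives a 24×16 integer matrix of rank 15; reducing to Smith normal form yields diagonal entries (1,1,1,1,1,1,1,1,1,1,1,1,1,1,1).

From H_k ≅ ker(∂_k) / im(∂_{k+1}) we obtain:

  H_0: rank C_0 − rank ∂_1 = 8 − 7 = 1, and the invariant factors of ∂_1 are all 1, so H_0 = Z.
  H_1: rank ker ∂_1 − rank ∂_2 = (24 − 7) − 15 = 2, and the invariant factors of ∂_2 are all 1, so H_1 = Z^2.
  H_2: rank ker ∂_2 − rank ∂_3 = (16 − 15) − 0 = 1, and there is no ∂_3, so H_2 = Z.

As a check, the Euler characteristic is 8 − 24 + 16 = 0, which agrees with 1 − 2 + 1 = 0.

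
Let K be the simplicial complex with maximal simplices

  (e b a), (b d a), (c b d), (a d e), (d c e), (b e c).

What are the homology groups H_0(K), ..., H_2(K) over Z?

We work with the vertex ordering a < b < c < d < e. The simplices of K, each written with vertices in increasing order, are:

  0-simplices (5): a, b, c, d, e
  1-simplices (9): ab, ad, ae, bc, bd, be, cd, ce, de
  2-simplices (6): abd, abe, ade, bcd, bce, cde

giving chain groups C_0 ≅ Z^5, C_1 ≅ Z^9, C_2 ≅ Z^6.

Boundary ∂_1: C_1 → C_0 maps an edge to its endpoints' difference, ∂[p,q] = q − p. For instance
  ∂ab = b − a.
As a 5×9 matrix over Z this has rank 4, with invariant factors (1,1,1,1).

The boundary map ∂_2: C_2 → C_1 maps a triangle to the signed sum of its edges. For instance
  ∂abd = bd − ad + ab,
  ∂bcd = cd − bd + bc.
As a 9×6 matrix over Z this has rank 5, with invariant factors (1,1,1,1,1).

Computing H_k = (kernel of ∂_k) / (image of ∂_{k+1}):

  H_0: rank C_0 − rank ∂_1 = 5 − 4 = 1, and the invariant factors of ∂_1 are all 1, so H_0 ≅ Z.
  H_1: rank ker ∂_1 − rank ∂_2 = (9 − 4) − 5 = 0, and the invariant factors of ∂_2 are all 1, so H_1 ≅ 0.
  H_2: rank ker ∂_2 − rank ∂_3 = (6 − 5) − 0 = 1, and there is no ∂_3, so H_2 ≅ Z.

As a check, the Euler characteristic is 5 − 9 + 6 = 2, which agrees with 1 − 0 + 1 = 2.

H_0 ≅ Z,  H_1 = 0,  H_2 ≅ Z.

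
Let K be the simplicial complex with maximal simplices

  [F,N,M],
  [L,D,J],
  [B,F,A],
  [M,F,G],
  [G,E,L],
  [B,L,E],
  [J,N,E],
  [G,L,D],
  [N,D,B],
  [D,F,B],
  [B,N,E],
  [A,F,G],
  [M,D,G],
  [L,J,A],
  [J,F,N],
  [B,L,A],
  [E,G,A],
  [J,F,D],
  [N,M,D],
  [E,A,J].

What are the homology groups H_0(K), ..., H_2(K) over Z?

Order the vertices as A < B < D < E < F < G < J < L < M < N. Listing each simplex with vertices in this order, K has dimension 2 with simplices:

  0-simplices (10): A, B, D, E, F, G, J, L, M, N
  1-simplices (30): AB, AE, AF, AG, AJ, AL, BD, BE, BF, BL, BN, DF, DG, DJ, DL, DM, DN, EG, EJ, EL, EN, FG, FJ, FM, FN, GL, GM, JL, JN, MN
  2-simplices (20): ABF, ABL, AEG, AEJ, AFG, AJL, BDF, BDN, BEL, BEN, DFJ, DGL, DGM, DJL, DMN, EGL, EJN, FGM, FJN, FMN

giving chain groups C_0 ≅ Z^10, C_1 ≅ Z^30, C_2 ≅ Z^20.

∂_1: C_1 → C_0 maps an edge to its endpoints' difference, ∂[p,q] = q − p.
The resulting 10×30 matrix has rank 9, and its Smith normal form has invariant factors (1,1,1,1,1,1,1,1,1).

Boundary ∂_2: C_2 → C_1 acts by ∂[p,q,r] = [q,r] − [p,r] + [p,q]. For instance
  ∂AEG = EG − AG + AE,
  ∂FMN = MN − FN + FM.
The 30×20 boundary matrix has rank 20 and Smith normal form diag(1,1,1,1,1,1,1,1,1,1,1,1,1,1,1,1,1,1,1,2).

From H_k ≅ ker(∂_k) / im(∂_{k+1}) we obtain:

  H_0: rank C_0 − rank ∂_1 = 10 − 9 = 1, and the invariant factors of ∂_1 are all 1, so H_0 = Z.
  H_1: rank ker ∂_1 − rank ∂_2 = (30 − 9) − 20 = 1, and ∂_2 has invariant factor 2 > 1, so H_1 = Z ⊕ Z/2.
  H_2: rank ker ∂_2 − rank ∂_3 = (20 − 20) − 0 = 0, and there is no ∂_3, so H_2 = 0.

As a check, the Euler characteristic is 10 − 30 + 20 = 0, which agrees with 1 − 1 + 0 = 0.

H_0 = Z,  H_1 = Z ⊕ Z/2,  H_2 = 0.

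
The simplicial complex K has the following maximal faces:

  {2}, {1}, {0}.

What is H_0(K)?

Order the vertices as 0 < 1 < 2. Listing each simplex with vertices in this order, K has dimension 0 with simplices:

  0-simplices (3): [0], [1], [2]

giving chain groups C_0 ≅ Z^3.

Computing H_k = (kernel of ∂_k) / (image of ∂_{k+1}):

  H_0: rank C_0 − rank ∂_1 = 3 − 0 = 3, and there is no ∂_1, so H_0 ≅ Z^3.

(K is a triangulation of a set of 3 points.)

H_0 ≅ Z^3.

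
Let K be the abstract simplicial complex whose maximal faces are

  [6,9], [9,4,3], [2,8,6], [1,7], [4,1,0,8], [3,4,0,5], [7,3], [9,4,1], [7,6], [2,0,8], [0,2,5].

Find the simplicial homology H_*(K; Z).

H_0 ≅ Z,  H_1 ≅ Z^3,  H_2 = 0,  H_3 = 0.

We work with the vertex ordering 0 < 1 < 2 < 3 < 4 < 5 < 6 < 7 < 8 < 9. The simplices of K, each written with vertices in increasing order, are:

  0-simplices (10): [0], [1], [2], [3], [4], [5], [6], [7], [8], [9]
  1-simplices (23): [0,1], [0,2], [0,3], [0,4], [0,5], [0,8], [1,4], [1,7], [1,8], [1,9], [2,5], [2,6], [2,8], [3,4], [3,5], [3,7], [3,9], [4,5], [4,8], [4,9], [6,7], [6,8], [6,9]
  2-simplices (13): [0,1,4], [0,1,8], [0,2,5], [0,2,8], [0,3,4], [0,3,5], [0,4,5], [0,4,8], [1,4,8], [1,4,9], [2,6,8], [3,4,5], [3,4,9]
  3-simplices (2): [0,1,4,8], [0,3,4,5]

so the chain groups are C_0 ≅ Z^10, C_1 ≅ Z^23, C_2 ≅ Z^13, C_3 ≅ Z^2.

∂_1: C_1 → C_0 maps an edge to its endpoints' difference, ∂[p,q] = q − p. For instance
  ∂[6,7] = [7] − [6].
This gives a 10×23 integer matrix of rank 9; reducing to Smith normal form yields diagonal entries (1,1,1,1,1,1,1,1,1).

The boundary map ∂_2: C_2 → C_1 sends each 2-simplex [p,q,r] to [q,r] − [p,r] + [p,q]. For instance
  ∂[1,4,9] = [4,9] − [1,9] + [1,4],
  ∂[0,3,4] = [3,4] − [0,4] + [0,3].
As a 23×13 matrix over Z this has rank 11, with invariant factors (1,1,1,1,1,1,1,1,1,1,1).

The boundary map ∂_3: C_3 → C_2 sends each 3-simplex σ to the alternating sum Σ_i (−1)^i (σ with its i-th vertex removed). For instance
  ∂[0,1,4,8] = [1,4,8] − [0,4,8] + [0,1,8] − [0,1,4],
  ∂[0,3,4,5] = [3,4,5] − [0,4,5] + [0,3,5] − [0,3,4].
The 13×2 boundary matrix has rank 2 and Smith normal form diag(1,1).

Computing H_k = (kernel of ∂_k) / (image of ∂_{k+1}):

  H_0: rank C_0 − rank ∂_1 = 10 − 9 = 1, and the invariant factors of ∂_1 are all 1, so H_0 = Z.
  H_1: rank ker ∂_1 − rank ∂_2 = (23 − 9) − 11 = 3, and the invariant factors of ∂_2 are all 1, so H_1 = Z^3.
  H_2: rank ker ∂_2 − rank ∂_3 = (13 − 11) − 2 = 0, and the invariant factors of ∂_3 are all 1, so H_2 = 0.
  H_3: rank ker ∂_3 − rank ∂_4 = (2 − 2) − 0 = 0, and there is no ∂_4, so H_3 = 0.

As a check, the Euler characteristic is 10 − 23 + 13 − 2 = -2, which agrees with 1 − 3 + 0 − 0 = -2.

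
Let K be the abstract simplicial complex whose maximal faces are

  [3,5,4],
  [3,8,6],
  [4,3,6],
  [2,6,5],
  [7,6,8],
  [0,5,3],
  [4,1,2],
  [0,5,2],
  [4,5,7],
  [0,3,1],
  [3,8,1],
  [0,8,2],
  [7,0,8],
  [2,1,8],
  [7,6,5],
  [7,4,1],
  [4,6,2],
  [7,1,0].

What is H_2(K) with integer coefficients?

H_2 ≅ 0.

K has 9 vertices, 27 edges, 18 triangles.
rank ∂_2 = 18, rank ∂_3 = 0 ⇒ b_2 = 18 − 18 − 0 = 0. So H_2 = 0.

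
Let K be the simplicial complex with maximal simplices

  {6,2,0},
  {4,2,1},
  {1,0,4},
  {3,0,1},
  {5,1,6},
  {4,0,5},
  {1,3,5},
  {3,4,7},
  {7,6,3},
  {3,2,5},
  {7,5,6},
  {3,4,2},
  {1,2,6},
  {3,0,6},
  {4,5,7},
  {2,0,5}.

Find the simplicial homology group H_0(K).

H_0 = Z.

Fix the vertex order 0 < 1 < 2 < 3 < 4 < 5 < 6 < 7 and write every simplex with vertices in increasing order. Then dim K = 2 and the simplices of K are:

  0-simplices (8): [0], [1], [2], [3], [4], [5], [6], [7]
  1-simplices (24): (24 of them)
  2-simplices (16): [0,1,3], [0,1,4], [0,2,5], [0,2,6], [0,3,6], [0,4,5], [1,2,4], [1,2,6], [1,3,5], [1,5,6], [2,3,4], [2,3,5], [3,4,7], [3,6,7], [4,5,7], [5,6,7]

Hence C_0 ≅ Z^8, C_1 ≅ Z^24, C_2 ≅ Z^16.

∂_1: C_1 → C_0 maps an edge to its endpoints' difference, ∂[p,q] = q − p. For instance
  ∂[2,3] = [3] − [2].
As a 8×24 matrix over Z this has rank 7, with invariant factors (1,1,1,1,1,1,1).

The boundary map ∂_2: C_2 → C_1 maps a triangle to the signed sum of its edges. For instance
  ∂[4,5,7] = [5,7] − [4,7] + [4,5],
  ∂[3,6,7] = [6,7] − [3,7] + [3,6].
As a 24×16 matrix over Z this has rank 15, with invariant factors (1,1,1,1,1,1,1,1,1,1,1,1,1,1,1).

From H_k ≅ ker(∂_k) / im(∂_{k+1}) we obtain:

  H_0: rank C_0 − rank ∂_1 = 8 − 7 = 1, and the invariant factors of ∂_1 are all 1, so H_0 = Z.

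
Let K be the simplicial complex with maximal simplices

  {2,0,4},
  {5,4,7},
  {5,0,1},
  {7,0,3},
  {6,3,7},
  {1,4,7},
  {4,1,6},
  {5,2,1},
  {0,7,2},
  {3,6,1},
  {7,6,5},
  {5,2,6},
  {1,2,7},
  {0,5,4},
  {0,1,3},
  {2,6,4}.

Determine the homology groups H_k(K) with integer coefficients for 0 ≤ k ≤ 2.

Take the total order 0 < 1 < 2 < 3 < 4 < 5 < 6 < 7 on the vertex set. Then K (dimension 2) consists of the simplices:

  0-simplices (8): [0], [1], [2], [3], [4], [5], [6], [7]
  1-simplices (24): (24 of them)
  2-simplices (16): [0,1,3], [0,1,5], [0,2,4], [0,2,7], [0,3,7], [0,4,5], [1,2,5], [1,2,7], [1,3,6], [1,4,6], [1,4,7], [2,4,6], [2,5,6], [3,6,7], [4,5,7], [5,6,7]

Hence C_0 ≅ Z^8, C_1 ≅ Z^24, C_2 ≅ Z^16.

The boundary map ∂_1: C_1 → C_0 maps an edge to its endpoints' difference, ∂[p,q] = q − p. For instance
  ∂[5,6] = [6] − [5].
This gives a 8×24 integer matrix of rank 7; reducing to Smith normal form yields diagonal entries (1,1,1,1,1,1,1).

The boundary map ∂_2: C_2 → C_1 maps a triangle to the signed sum of its edges. For instance
  ∂[2,4,6] = [4,6] − [2,6] + [2,4],
  ∂[0,2,4] = [2,4] − [0,4] + [0,2].
As a 24×16 matrix over Z this has rank 15, with invariant factors (1,1,1,1,1,1,1,1,1,1,1,1,1,1,1).

From H_k ≅ ker(∂_k) / im(∂_{k+1}) we obtain:

  H_0: rank C_0 − rank ∂_1 = 8 − 7 = 1, and the invariant factors of ∂_1 are all 1, so H_0 = Z.
  H_1: rank ker ∂_1 − rank ∂_2 = (24 − 7) − 15 = 2, and the invariant factors of ∂_2 are all 1, so H_1 = Z^2.
  H_2: rank ker ∂_2 − rank ∂_3 = (16 − 15) − 0 = 1, and there is no ∂_3, so H_2 = Z.

As a check, the Euler characteristic is 8 − 24 + 16 = 0, which agrees with 1 − 2 + 1 = 0.
(K is a triangulation of the torus T^2.)

H_0 ≅ Z,  H_1 ≅ Z^2,  H_2 ≅ Z.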